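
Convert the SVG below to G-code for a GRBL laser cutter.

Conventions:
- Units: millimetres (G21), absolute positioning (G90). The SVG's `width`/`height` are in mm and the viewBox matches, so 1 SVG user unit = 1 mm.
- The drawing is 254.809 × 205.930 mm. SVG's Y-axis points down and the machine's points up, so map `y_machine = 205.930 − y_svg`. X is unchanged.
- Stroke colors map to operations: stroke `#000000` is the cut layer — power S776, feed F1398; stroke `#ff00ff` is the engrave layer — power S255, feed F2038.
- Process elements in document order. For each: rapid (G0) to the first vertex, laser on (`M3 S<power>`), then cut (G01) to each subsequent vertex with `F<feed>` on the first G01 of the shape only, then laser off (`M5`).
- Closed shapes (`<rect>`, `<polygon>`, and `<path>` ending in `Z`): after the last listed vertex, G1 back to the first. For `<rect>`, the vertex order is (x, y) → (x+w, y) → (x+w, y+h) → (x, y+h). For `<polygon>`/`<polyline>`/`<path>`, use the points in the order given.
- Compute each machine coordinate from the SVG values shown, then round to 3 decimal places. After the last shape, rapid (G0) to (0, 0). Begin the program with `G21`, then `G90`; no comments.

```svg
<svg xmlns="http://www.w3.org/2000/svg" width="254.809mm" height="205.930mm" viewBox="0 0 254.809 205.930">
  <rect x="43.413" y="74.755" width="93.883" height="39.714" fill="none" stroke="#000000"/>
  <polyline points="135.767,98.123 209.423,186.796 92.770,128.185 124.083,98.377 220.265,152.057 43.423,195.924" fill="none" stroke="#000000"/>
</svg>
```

1 u = 1 mm; y_m = 205.930 − y.

[1] `<rect>` rectangle, #000000→cut S776 F1398: (43.413,131.175) → (137.296,131.175) → (137.296,91.461) → (43.413,91.461) → (43.413,131.175) (closed)

[2] `<polyline>` open polyline, #000000→cut S776 F1398: (135.767,107.807) → (209.423,19.134) → (92.770,77.745) → (124.083,107.553) → (220.265,53.873) → (43.423,10.006)

G21
G90
G0 X43.413 Y131.175
M3 S776
G01 X137.296 Y131.175 F1398
G01 X137.296 Y91.461
G01 X43.413 Y91.461
G01 X43.413 Y131.175
M5
G0 X135.767 Y107.807
M3 S776
G01 X209.423 Y19.134 F1398
G01 X92.770 Y77.745
G01 X124.083 Y107.553
G01 X220.265 Y53.873
G01 X43.423 Y10.006
M5
G0 X0.000 Y0.000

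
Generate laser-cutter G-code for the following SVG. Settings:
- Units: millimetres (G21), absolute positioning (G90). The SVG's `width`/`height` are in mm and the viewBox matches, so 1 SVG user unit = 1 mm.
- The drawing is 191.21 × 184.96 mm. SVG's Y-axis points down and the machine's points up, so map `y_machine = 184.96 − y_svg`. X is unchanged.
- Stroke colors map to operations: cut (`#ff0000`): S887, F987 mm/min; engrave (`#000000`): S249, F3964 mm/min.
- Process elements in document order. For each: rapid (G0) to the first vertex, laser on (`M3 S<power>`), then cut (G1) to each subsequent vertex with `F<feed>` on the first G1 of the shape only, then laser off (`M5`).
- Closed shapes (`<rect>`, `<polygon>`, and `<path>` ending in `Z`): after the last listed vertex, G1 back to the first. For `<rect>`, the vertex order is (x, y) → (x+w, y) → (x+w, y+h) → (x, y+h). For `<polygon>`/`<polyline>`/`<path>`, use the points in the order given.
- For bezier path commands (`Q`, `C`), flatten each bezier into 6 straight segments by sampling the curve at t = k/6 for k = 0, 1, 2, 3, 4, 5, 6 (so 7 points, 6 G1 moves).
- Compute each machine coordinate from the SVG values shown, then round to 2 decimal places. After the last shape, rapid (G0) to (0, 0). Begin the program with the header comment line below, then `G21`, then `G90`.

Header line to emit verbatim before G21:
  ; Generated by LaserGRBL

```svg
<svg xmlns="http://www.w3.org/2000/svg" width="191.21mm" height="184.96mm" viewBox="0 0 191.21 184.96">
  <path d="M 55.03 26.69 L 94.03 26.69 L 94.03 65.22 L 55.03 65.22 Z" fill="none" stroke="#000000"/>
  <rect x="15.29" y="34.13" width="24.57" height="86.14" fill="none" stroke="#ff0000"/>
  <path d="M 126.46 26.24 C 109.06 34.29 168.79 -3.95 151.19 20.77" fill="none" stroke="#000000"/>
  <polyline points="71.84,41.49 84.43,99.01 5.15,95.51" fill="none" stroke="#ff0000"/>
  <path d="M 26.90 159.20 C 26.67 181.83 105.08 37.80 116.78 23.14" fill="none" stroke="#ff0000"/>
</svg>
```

; Generated by LaserGRBL
G21
G90
G0 X55.03 Y158.27
M3 S249
G1 X94.03 Y158.27 F3964
G1 X94.03 Y119.74
G1 X55.03 Y119.74
G1 X55.03 Y158.27
M5
G0 X15.29 Y150.83
M3 S887
G1 X39.86 Y150.83 F987
G1 X39.86 Y64.69
G1 X15.29 Y64.69
G1 X15.29 Y150.83
M5
G0 X126.46 Y158.72
M3 S249
G1 X123.47 Y158.05 F3964
G1 X129.05 Y162.05
G1 X138.90 Y167.71
G1 X148.73 Y171.97
G1 X154.26 Y171.81
G1 X151.19 Y164.19
M5
G0 X71.84 Y143.47
M3 S887
G1 X84.43 Y85.95 F987
G1 X5.15 Y89.45
M5
G0 X26.90 Y25.76
M3 S887
G1 X32.67 Y26.96 F987
G1 X47.50 Y47.72
G1 X67.37 Y79.81
G1 X88.23 Y115.00
G1 X106.04 Y145.08
G1 X116.78 Y161.82
M5
G0 X0.00 Y0.00

viewBox `0 0 191.21 184.96` with mm width/height → 1 unit = 1 mm. Flip: y_m = 184.96 − y_svg.

**Shape 1** — `<path>` rectangle, stroke `#000000` → engrave (S249, F3964). Machine vertices: (55.03,158.27) → (94.03,158.27) → (94.03,119.74) → (55.03,119.74) → (55.03,158.27). Closed: final G1 returns to the first vertex.

**Shape 2** — `<rect>` rectangle, stroke `#ff0000` → cut (S887, F987). Machine vertices: (15.29,150.83) → (39.86,150.83) → (39.86,64.69) → (15.29,64.69) → (15.29,150.83). Closed: final G1 returns to the first vertex.

**Shape 3** — `<path>` cubic bezier, stroke `#000000` → engrave (S249, F3964). Control points (SVG): P0=(126.46,26.24), P1=(109.06,34.29), P2=(168.79,-3.95), P3=(151.19,20.77); sampled at t=k/6. Machine vertices: (126.46,158.72) → (123.47,158.05) → (129.05,162.05) → (138.90,167.71) → (148.73,171.97) → (154.26,171.81) → (151.19,164.19). Open path.

**Shape 4** — `<polyline>` open polyline, stroke `#ff0000` → cut (S887, F987). Machine vertices: (71.84,143.47) → (84.43,85.95) → (5.15,89.45). Open path.

**Shape 5** — `<path>` cubic bezier, stroke `#ff0000` → cut (S887, F987). Control points (SVG): P0=(26.90,159.20), P1=(26.67,181.83), P2=(105.08,37.80), P3=(116.78,23.14); sampled at t=k/6. Machine vertices: (26.90,25.76) → (32.67,26.96) → (47.50,47.72) → (67.37,79.81) → (88.23,115.00) → (106.04,145.08) → (116.78,161.82). Open path.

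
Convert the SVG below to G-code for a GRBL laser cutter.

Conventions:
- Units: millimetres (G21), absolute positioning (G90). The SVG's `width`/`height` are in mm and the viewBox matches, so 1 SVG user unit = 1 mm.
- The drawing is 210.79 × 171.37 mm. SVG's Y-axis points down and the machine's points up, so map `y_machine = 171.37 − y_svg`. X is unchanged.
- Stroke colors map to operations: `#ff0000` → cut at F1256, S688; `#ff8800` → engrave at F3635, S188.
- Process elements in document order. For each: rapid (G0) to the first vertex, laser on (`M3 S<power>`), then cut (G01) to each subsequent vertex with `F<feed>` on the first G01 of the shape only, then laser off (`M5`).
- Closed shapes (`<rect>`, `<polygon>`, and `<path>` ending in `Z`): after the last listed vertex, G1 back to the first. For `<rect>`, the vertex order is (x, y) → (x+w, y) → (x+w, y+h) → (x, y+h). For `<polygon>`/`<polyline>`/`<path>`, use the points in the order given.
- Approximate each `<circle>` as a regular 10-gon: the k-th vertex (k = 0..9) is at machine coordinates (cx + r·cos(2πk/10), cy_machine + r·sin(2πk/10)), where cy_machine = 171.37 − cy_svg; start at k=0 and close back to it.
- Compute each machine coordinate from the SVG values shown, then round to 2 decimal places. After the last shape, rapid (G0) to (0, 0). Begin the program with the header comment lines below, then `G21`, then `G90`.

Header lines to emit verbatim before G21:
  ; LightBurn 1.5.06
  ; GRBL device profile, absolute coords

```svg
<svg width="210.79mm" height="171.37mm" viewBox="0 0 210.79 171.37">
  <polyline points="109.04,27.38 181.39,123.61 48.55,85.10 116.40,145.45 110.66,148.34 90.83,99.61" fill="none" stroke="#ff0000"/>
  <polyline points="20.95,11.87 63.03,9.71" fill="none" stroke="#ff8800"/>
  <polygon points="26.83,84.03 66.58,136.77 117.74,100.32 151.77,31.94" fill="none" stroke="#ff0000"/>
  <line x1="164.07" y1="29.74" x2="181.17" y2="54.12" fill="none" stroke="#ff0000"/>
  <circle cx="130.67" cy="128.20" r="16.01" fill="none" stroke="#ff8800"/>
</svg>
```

viewBox `0 0 210.79 171.37` with mm width/height → 1 unit = 1 mm. Flip: y_m = 171.37 − y_svg.

**Shape 1** — `<polyline>` open polyline, stroke `#ff0000` → cut (S688, F1256). Machine vertices: (109.04,143.99) → (181.39,47.76) → (48.55,86.27) → (116.40,25.92) → (110.66,23.03) → (90.83,71.76). Open path.

**Shape 2** — `<polyline>` line segment, stroke `#ff8800` → engrave (S188, F3635). Machine vertices: (20.95,159.50) → (63.03,161.66). Open path.

**Shape 3** — `<polygon>` closed polygon, stroke `#ff0000` → cut (S688, F1256). Machine vertices: (26.83,87.34) → (66.58,34.60) → (117.74,71.05) → (151.77,139.43) → (26.83,87.34). Closed: final G1 returns to the first vertex.

**Shape 4** — `<line>` line segment, stroke `#ff0000` → cut (S688, F1256). Machine vertices: (164.07,141.63) → (181.17,117.25). Open path.

**Shape 5** — `<circle>` circle, stroke `#ff8800` → engrave (S188, F3635). Machine vertices: (146.68,43.17) → (143.62,52.58) → (135.62,58.40) → (125.72,58.40) → (117.72,52.58) → (114.66,43.17) → (117.72,33.76) → (125.72,27.94) → (135.62,27.94) → (143.62,33.76) → (146.68,43.17). Closed: final G1 returns to the first vertex.

; LightBurn 1.5.06
; GRBL device profile, absolute coords
G21
G90
G0 X109.04 Y143.99
M3 S688
G01 X181.39 Y47.76 F1256
G01 X48.55 Y86.27
G01 X116.40 Y25.92
G01 X110.66 Y23.03
G01 X90.83 Y71.76
M5
G0 X20.95 Y159.50
M3 S188
G01 X63.03 Y161.66 F3635
M5
G0 X26.83 Y87.34
M3 S688
G01 X66.58 Y34.60 F1256
G01 X117.74 Y71.05
G01 X151.77 Y139.43
G01 X26.83 Y87.34
M5
G0 X164.07 Y141.63
M3 S688
G01 X181.17 Y117.25 F1256
M5
G0 X146.68 Y43.17
M3 S188
G01 X143.62 Y52.58 F3635
G01 X135.62 Y58.40
G01 X125.72 Y58.40
G01 X117.72 Y52.58
G01 X114.66 Y43.17
G01 X117.72 Y33.76
G01 X125.72 Y27.94
G01 X135.62 Y27.94
G01 X143.62 Y33.76
G01 X146.68 Y43.17
M5
G0 X0.00 Y0.00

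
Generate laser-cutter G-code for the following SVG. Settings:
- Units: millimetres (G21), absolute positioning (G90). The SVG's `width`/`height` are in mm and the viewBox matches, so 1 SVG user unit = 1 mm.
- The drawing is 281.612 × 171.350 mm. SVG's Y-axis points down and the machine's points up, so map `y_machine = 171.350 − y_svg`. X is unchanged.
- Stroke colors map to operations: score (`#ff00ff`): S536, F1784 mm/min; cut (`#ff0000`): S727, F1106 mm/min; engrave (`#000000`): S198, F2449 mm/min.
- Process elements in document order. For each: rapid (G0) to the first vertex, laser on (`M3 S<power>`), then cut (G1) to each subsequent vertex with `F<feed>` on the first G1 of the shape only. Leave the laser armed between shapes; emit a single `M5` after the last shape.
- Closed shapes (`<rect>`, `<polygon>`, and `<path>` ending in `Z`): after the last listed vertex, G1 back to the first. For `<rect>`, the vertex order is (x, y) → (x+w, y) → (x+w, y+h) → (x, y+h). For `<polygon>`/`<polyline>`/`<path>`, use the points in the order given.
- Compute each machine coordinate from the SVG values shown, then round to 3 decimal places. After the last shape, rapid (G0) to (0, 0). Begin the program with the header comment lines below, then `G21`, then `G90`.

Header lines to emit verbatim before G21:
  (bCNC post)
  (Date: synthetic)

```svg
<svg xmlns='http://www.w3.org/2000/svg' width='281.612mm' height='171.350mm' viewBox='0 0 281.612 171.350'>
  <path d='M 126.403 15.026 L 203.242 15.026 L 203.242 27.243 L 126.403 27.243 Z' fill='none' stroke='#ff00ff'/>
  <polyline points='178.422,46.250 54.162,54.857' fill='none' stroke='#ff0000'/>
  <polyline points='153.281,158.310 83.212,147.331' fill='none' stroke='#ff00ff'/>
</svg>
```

(bCNC post)
(Date: synthetic)
G21
G90
G0 X126.403 Y156.324
M3 S536
G1 X203.242 Y156.324 F1784
G1 X203.242 Y144.107
G1 X126.403 Y144.107
G1 X126.403 Y156.324
G0 X178.422 Y125.100
M3 S727
G1 X54.162 Y116.493 F1106
G0 X153.281 Y13.040
M3 S536
G1 X83.212 Y24.019 F1784
M5
G0 X0.000 Y0.000

viewBox `0 0 281.612 171.350` with mm width/height → 1 unit = 1 mm. Flip: y_m = 171.350 − y_svg.

**Shape 1** — `<path>` rectangle, stroke `#ff00ff` → score (S536, F1784). Machine vertices: (126.403,156.324) → (203.242,156.324) → (203.242,144.107) → (126.403,144.107) → (126.403,156.324). Closed: final G1 returns to the first vertex.

**Shape 2** — `<polyline>` line segment, stroke `#ff0000` → cut (S727, F1106). Machine vertices: (178.422,125.100) → (54.162,116.493). Open path.

**Shape 3** — `<polyline>` line segment, stroke `#ff00ff` → score (S536, F1784). Machine vertices: (153.281,13.040) → (83.212,24.019). Open path.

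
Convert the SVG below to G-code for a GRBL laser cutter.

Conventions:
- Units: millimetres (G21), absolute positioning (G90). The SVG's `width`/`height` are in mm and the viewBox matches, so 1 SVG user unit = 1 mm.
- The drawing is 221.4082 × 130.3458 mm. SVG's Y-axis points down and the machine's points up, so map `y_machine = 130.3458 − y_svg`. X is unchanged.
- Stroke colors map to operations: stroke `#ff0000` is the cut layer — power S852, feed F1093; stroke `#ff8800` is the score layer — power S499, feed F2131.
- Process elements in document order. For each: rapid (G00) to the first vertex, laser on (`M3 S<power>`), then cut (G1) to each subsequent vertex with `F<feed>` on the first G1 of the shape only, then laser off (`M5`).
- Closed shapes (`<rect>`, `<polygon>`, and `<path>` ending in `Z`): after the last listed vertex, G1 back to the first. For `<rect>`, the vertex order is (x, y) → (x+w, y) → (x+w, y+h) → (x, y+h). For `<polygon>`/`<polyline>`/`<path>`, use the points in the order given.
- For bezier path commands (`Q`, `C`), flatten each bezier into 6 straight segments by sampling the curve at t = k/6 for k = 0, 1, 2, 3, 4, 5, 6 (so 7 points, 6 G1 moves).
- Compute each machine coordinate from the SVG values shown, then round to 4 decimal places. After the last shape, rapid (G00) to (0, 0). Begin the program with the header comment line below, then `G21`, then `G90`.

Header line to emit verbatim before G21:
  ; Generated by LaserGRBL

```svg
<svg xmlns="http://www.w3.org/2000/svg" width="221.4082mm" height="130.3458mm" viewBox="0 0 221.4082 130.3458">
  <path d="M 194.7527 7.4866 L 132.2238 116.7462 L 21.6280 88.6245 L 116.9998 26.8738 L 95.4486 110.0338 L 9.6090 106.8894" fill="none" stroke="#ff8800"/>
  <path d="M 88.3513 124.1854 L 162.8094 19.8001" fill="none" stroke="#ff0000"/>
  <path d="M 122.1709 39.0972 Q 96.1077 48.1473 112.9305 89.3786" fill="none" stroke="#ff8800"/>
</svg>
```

Since the viewBox matches the mm dimensions, user units are millimetres directly. The only transform is the Y-flip y_m = 130.3458 − y_svg.

Shape 1 is a open polyline drawn with `<path>`. Its stroke #ff8800 means score at S499, F2131. After flipping Y the toolpath is (194.7527,122.8592) → (132.2238,13.5996) → (21.6280,41.7213) → (116.9998,103.4720) → (95.4486,20.3120) → (9.6090,23.4564).

Shape 2 is a line segment drawn with `<path>`. Its stroke #ff0000 means cut at S852, F1093. After flipping Y the toolpath is (88.3513,6.1604) → (162.8094,110.5457).

Shape 3 is a quadratic bezier drawn with `<path>`. Its stroke #ff8800 means score at S499, F2131. After flipping Y the toolpath is (122.1709,91.2486) → (114.6744,87.3380) → (109.5605,81.6395) → (106.8292,74.1532) → (106.4804,64.8790) → (108.5142,53.8170) → (112.9305,40.9672).

; Generated by LaserGRBL
G21
G90
G00 X194.7527 Y122.8592
M3 S499
G1 X132.2238 Y13.5996 F2131
G1 X21.6280 Y41.7213
G1 X116.9998 Y103.4720
G1 X95.4486 Y20.3120
G1 X9.6090 Y23.4564
M5
G00 X88.3513 Y6.1604
M3 S852
G1 X162.8094 Y110.5457 F1093
M5
G00 X122.1709 Y91.2486
M3 S499
G1 X114.6744 Y87.3380 F2131
G1 X109.5605 Y81.6395
G1 X106.8292 Y74.1532
G1 X106.4804 Y64.8790
G1 X108.5142 Y53.8170
G1 X112.9305 Y40.9672
M5
G00 X0.0000 Y0.0000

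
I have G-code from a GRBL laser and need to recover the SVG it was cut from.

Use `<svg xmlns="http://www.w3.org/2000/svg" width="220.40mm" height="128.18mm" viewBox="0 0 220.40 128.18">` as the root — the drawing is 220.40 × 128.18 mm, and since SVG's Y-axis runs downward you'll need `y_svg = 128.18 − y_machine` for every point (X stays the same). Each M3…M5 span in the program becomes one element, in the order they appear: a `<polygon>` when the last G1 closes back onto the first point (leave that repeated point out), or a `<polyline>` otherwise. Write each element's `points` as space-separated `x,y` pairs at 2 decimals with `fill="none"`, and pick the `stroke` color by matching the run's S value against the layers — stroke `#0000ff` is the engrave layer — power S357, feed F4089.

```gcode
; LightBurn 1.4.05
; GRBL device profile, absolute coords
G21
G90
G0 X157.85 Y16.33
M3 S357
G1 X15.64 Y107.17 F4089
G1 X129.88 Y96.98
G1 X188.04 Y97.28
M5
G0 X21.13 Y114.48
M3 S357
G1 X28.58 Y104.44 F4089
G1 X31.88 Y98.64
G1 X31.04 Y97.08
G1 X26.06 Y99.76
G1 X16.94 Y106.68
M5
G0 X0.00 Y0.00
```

Machine Y-up, SVG Y-down with viewBox height 128.18, so y_svg = 128.18 − y_machine; X carries over. Every run uses S357, so all elements get stroke `#0000ff` (engrave).

Run 1: The run is open, so emit a `<polyline>` with points (Y-flipped): 157.85,111.85 15.64,21.01 129.88,31.20 188.04,30.90.

Run 2: The run is open, so emit a `<polyline>` with points (Y-flipped): 21.13,13.70 28.58,23.74 31.88,29.54 31.04,31.10 26.06,28.42 16.94,21.50.

<svg xmlns="http://www.w3.org/2000/svg" width="220.40mm" height="128.18mm" viewBox="0 0 220.40 128.18">
  <polyline points="157.85,111.85 15.64,21.01 129.88,31.20 188.04,30.90" fill="none" stroke="#0000ff"/>
  <polyline points="21.13,13.70 28.58,23.74 31.88,29.54 31.04,31.10 26.06,28.42 16.94,21.50" fill="none" stroke="#0000ff"/>
</svg>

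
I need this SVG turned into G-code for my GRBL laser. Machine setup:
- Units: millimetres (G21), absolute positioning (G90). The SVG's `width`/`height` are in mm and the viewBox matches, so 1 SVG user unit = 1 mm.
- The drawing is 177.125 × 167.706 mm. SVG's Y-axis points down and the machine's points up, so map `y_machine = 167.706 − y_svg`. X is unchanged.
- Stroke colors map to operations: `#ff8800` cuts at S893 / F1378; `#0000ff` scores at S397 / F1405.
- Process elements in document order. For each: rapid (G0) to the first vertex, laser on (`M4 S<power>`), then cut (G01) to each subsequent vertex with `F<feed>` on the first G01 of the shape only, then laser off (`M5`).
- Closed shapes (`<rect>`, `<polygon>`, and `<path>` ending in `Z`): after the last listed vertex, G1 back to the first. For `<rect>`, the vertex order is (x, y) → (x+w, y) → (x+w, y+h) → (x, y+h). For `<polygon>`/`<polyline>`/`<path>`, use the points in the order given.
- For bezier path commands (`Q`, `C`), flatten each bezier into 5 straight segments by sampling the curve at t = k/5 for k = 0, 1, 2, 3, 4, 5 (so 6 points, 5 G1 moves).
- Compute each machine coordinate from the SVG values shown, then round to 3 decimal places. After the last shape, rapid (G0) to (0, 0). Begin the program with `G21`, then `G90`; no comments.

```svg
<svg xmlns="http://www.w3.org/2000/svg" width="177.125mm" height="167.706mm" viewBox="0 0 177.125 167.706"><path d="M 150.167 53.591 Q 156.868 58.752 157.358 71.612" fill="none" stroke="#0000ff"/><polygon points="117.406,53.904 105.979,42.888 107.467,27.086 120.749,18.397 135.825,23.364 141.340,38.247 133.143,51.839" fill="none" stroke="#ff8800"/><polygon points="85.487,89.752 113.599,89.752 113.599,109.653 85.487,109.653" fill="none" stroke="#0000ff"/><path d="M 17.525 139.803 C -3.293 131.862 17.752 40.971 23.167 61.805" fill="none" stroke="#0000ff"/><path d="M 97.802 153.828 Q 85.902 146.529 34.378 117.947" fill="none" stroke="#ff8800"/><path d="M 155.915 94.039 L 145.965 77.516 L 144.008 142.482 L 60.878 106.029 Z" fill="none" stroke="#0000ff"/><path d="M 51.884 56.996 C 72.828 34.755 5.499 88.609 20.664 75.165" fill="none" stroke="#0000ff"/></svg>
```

Since the viewBox matches the mm dimensions, user units are millimetres directly. The only transform is the Y-flip y_m = 167.706 − y_svg.

Shape 1 is a quadratic bezier drawn with `<path>`. Its stroke #0000ff means score at S397, F1405. After flipping Y the toolpath is (150.167,114.115) → (152.599,111.743) → (154.534,108.754) → (155.972,105.150) → (156.914,100.930) → (157.358,96.094).

Shape 2 is a regular polygon drawn with `<polygon>`. Its stroke #ff8800 means cut at S893, F1378. After flipping Y the toolpath is (117.406,113.802) → (105.979,124.818) → (107.467,140.620) → (120.749,149.309) → (135.825,144.342) → (141.340,129.459) → (133.143,115.867) → (117.406,113.802), returning to the start.

Shape 3 is a rectangle drawn with `<polygon>`. Its stroke #0000ff means score at S397, F1405. After flipping Y the toolpath is (85.487,77.954) → (113.599,77.954) → (113.599,58.053) → (85.487,58.053) → (85.487,77.954), returning to the start.

Shape 4 is a cubic bezier drawn with `<path>`. Its stroke #0000ff means score at S397, F1405. After flipping Y the toolpath is (17.525,27.903) → (9.598,41.064) → (8.958,64.789) → (12.846,89.733) → (18.502,106.552) → (23.167,105.901).

Shape 5 is a quadratic bezier drawn with `<path>`. Its stroke #ff8800 means cut at S893, F1378. After flipping Y the toolpath is (97.802,13.878) → (91.457,17.649) → (81.942,23.122) → (69.257,30.299) → (53.403,39.178) → (34.378,49.759).

Shape 6 is a closed polygon drawn with `<path>`. Its stroke #0000ff means score at S397, F1405. After flipping Y the toolpath is (155.915,73.667) → (145.965,90.190) → (144.008,25.224) → (60.878,61.677) → (155.915,73.667), returning to the start.

Shape 7 is a cubic bezier drawn with `<path>`. Its stroke #0000ff means score at S397, F1405. After flipping Y the toolpath is (51.884,110.710) → (55.224,116.070) → (45.575,110.051) → (31.134,99.534) → (20.098,91.403) → (20.664,92.541).

G21
G90
G0 X150.167 Y114.115
M4 S397
G01 X152.599 Y111.743 F1405
G01 X154.534 Y108.754
G01 X155.972 Y105.150
G01 X156.914 Y100.930
G01 X157.358 Y96.094
M5
G0 X117.406 Y113.802
M4 S893
G01 X105.979 Y124.818 F1378
G01 X107.467 Y140.620
G01 X120.749 Y149.309
G01 X135.825 Y144.342
G01 X141.340 Y129.459
G01 X133.143 Y115.867
G01 X117.406 Y113.802
M5
G0 X85.487 Y77.954
M4 S397
G01 X113.599 Y77.954 F1405
G01 X113.599 Y58.053
G01 X85.487 Y58.053
G01 X85.487 Y77.954
M5
G0 X17.525 Y27.903
M4 S397
G01 X9.598 Y41.064 F1405
G01 X8.958 Y64.789
G01 X12.846 Y89.733
G01 X18.502 Y106.552
G01 X23.167 Y105.901
M5
G0 X97.802 Y13.878
M4 S893
G01 X91.457 Y17.649 F1378
G01 X81.942 Y23.122
G01 X69.257 Y30.299
G01 X53.403 Y39.178
G01 X34.378 Y49.759
M5
G0 X155.915 Y73.667
M4 S397
G01 X145.965 Y90.190 F1405
G01 X144.008 Y25.224
G01 X60.878 Y61.677
G01 X155.915 Y73.667
M5
G0 X51.884 Y110.710
M4 S397
G01 X55.224 Y116.070 F1405
G01 X45.575 Y110.051
G01 X31.134 Y99.534
G01 X20.098 Y91.403
G01 X20.664 Y92.541
M5
G0 X0.000 Y0.000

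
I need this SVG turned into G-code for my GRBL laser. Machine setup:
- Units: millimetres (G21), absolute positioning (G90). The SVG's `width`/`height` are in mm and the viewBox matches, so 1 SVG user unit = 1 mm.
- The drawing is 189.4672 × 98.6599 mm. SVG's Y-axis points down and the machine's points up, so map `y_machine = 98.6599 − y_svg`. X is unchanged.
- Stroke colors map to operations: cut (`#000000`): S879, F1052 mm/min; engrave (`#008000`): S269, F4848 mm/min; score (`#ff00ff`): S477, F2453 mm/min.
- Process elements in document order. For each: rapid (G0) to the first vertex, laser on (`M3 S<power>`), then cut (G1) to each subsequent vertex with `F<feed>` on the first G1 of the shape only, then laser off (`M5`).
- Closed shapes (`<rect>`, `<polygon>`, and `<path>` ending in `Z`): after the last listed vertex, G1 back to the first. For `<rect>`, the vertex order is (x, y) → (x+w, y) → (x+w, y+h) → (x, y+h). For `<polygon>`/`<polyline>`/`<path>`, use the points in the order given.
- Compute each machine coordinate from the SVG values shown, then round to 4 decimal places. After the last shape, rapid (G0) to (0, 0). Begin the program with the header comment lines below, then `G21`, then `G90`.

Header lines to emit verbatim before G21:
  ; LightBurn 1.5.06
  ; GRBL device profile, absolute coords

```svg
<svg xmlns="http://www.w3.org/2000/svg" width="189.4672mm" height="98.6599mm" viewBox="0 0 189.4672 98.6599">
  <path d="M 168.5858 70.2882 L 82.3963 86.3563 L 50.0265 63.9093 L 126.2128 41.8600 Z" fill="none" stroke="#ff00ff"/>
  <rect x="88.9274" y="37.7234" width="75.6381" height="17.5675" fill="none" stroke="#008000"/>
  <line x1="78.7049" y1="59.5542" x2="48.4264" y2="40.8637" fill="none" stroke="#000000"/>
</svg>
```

viewBox `0 0 189.4672 98.6599` with mm width/height → 1 unit = 1 mm. Flip: y_m = 98.6599 − y_svg.

**Shape 1** — `<path>` closed polygon, stroke `#ff00ff` → score (S477, F2453). Machine vertices: (168.5858,28.3717) → (82.3963,12.3036) → (50.0265,34.7506) → (126.2128,56.7999) → (168.5858,28.3717). Closed: final G1 returns to the first vertex.

**Shape 2** — `<rect>` rectangle, stroke `#008000` → engrave (S269, F4848). Machine vertices: (88.9274,60.9365) → (164.5655,60.9365) → (164.5655,43.3690) → (88.9274,43.3690) → (88.9274,60.9365). Closed: final G1 returns to the first vertex.

**Shape 3** — `<line>` line segment, stroke `#000000` → cut (S879, F1052). Machine vertices: (78.7049,39.1057) → (48.4264,57.7962). Open path.

; LightBurn 1.5.06
; GRBL device profile, absolute coords
G21
G90
G0 X168.5858 Y28.3717
M3 S477
G1 X82.3963 Y12.3036 F2453
G1 X50.0265 Y34.7506
G1 X126.2128 Y56.7999
G1 X168.5858 Y28.3717
M5
G0 X88.9274 Y60.9365
M3 S269
G1 X164.5655 Y60.9365 F4848
G1 X164.5655 Y43.3690
G1 X88.9274 Y43.3690
G1 X88.9274 Y60.9365
M5
G0 X78.7049 Y39.1057
M3 S879
G1 X48.4264 Y57.7962 F1052
M5
G0 X0.0000 Y0.0000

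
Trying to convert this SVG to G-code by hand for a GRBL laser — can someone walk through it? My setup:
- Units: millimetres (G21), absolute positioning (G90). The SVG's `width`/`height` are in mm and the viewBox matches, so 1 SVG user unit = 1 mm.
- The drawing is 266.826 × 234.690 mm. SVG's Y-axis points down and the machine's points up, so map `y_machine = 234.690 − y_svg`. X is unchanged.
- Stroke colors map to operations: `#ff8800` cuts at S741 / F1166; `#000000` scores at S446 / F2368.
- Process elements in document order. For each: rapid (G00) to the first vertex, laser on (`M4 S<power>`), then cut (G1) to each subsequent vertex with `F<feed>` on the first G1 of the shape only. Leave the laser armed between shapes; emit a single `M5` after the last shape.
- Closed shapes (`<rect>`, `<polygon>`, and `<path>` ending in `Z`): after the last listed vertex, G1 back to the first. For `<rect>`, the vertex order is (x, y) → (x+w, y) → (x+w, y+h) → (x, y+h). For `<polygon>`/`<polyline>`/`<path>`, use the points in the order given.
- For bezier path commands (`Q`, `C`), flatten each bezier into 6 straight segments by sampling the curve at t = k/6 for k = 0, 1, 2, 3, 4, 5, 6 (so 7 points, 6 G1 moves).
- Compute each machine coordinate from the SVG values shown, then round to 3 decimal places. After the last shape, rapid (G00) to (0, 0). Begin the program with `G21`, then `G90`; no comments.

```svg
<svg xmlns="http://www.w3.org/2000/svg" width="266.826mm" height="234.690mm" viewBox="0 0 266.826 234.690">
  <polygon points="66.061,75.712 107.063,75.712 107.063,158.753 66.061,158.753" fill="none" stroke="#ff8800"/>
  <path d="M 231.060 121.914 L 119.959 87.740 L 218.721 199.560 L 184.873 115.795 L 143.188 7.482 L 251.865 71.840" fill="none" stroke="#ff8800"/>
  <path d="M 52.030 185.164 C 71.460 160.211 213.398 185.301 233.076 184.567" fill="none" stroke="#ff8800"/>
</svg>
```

1 u = 1 mm; y_m = 234.690 − y.

[1] `<polygon>` rectangle, #ff8800→cut S741 F1166: (66.061,158.978) → (107.063,158.978) → (107.063,75.937) → (66.061,75.937) → (66.061,158.978) (closed)

[2] `<path>` open polyline, #ff8800→cut S741 F1166: (231.060,112.776) → (119.959,146.950) → (218.721,35.130) → (184.873,118.895) → (143.188,227.208) → (251.865,162.850)

[3] `<path>` cubic bezier, #ff8800→cut S741 F1166: (52.030,49.526) → (70.821,58.183) → (103.231,60.608) → (142.460,58.907) → (181.710,55.187) → (214.182,51.557) → (233.076,50.123)

G21
G90
G00 X66.061 Y158.978
M4 S741
G1 X107.063 Y158.978 F1166
G1 X107.063 Y75.937
G1 X66.061 Y75.937
G1 X66.061 Y158.978
G00 X231.060 Y112.776
M4 S741
G1 X119.959 Y146.950 F1166
G1 X218.721 Y35.130
G1 X184.873 Y118.895
G1 X143.188 Y227.208
G1 X251.865 Y162.850
G00 X52.030 Y49.526
M4 S741
G1 X70.821 Y58.183 F1166
G1 X103.231 Y60.608
G1 X142.460 Y58.907
G1 X181.710 Y55.187
G1 X214.182 Y51.557
G1 X233.076 Y50.123
M5
G00 X0.000 Y0.000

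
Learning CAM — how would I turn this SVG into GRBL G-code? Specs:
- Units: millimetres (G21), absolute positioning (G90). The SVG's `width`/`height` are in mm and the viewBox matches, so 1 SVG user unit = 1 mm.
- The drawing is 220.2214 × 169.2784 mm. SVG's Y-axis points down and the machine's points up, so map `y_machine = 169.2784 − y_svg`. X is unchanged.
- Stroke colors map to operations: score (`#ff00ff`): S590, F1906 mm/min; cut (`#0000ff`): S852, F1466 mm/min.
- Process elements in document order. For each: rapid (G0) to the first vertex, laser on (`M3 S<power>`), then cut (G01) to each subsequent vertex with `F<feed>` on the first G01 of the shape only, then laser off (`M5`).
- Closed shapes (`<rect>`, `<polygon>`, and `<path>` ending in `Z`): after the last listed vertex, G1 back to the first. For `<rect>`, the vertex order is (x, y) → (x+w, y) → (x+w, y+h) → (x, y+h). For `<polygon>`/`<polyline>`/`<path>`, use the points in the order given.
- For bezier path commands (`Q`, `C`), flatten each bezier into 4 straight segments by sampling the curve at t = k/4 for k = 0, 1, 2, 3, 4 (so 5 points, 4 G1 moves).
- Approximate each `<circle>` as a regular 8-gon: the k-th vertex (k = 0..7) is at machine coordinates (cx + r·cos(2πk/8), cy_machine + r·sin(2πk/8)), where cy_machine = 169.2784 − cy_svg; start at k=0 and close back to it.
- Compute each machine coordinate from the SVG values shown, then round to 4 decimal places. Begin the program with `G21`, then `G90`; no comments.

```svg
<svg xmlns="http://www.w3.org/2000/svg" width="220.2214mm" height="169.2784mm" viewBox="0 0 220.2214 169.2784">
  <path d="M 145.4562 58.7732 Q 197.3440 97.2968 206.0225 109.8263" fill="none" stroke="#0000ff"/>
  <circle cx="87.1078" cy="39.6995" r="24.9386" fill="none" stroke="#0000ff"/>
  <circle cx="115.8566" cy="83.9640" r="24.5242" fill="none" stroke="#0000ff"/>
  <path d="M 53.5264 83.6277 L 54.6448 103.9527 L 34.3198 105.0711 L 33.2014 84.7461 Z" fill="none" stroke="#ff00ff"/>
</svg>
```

viewBox `0 0 220.2214 169.2784` with mm width/height → 1 unit = 1 mm. Flip: y_m = 169.2784 − y_svg.

**Shape 1** — `<path>` quadratic bezier, stroke `#0000ff` → cut (S852, F1466). Control points (SVG): P0=(145.4562,58.7732), P1=(197.3440,97.2968), P2=(206.0225,109.8263); sampled at t=k/4. Machine vertices: (145.4562,110.5052) → (168.6995,92.8680) → (186.5417,78.4801) → (198.9827,67.3415) → (206.0225,59.4521). Open path.

**Shape 2** — `<circle>` circle, stroke `#0000ff` → cut (S852, F1466). Machine vertices: (112.0464,129.5789) → (104.7421,147.2132) → (87.1078,154.5175) → (69.4735,147.2132) → (62.1692,129.5789) → (69.4735,111.9446) → (87.1078,104.6403) → (104.7421,111.9446) → (112.0464,129.5789). Closed: final G1 returns to the first vertex.

**Shape 3** — `<circle>` circle, stroke `#0000ff` → cut (S852, F1466). Machine vertices: (140.3808,85.3144) → (133.1978,102.6556) → (115.8566,109.8386) → (98.5154,102.6556) → (91.3324,85.3144) → (98.5154,67.9732) → (115.8566,60.7902) → (133.1978,67.9732) → (140.3808,85.3144). Closed: final G1 returns to the first vertex.

**Shape 4** — `<path>` regular polygon, stroke `#ff00ff` → score (S590, F1906). Machine vertices: (53.5264,85.6507) → (54.6448,65.3257) → (34.3198,64.2073) → (33.2014,84.5323) → (53.5264,85.6507). Closed: final G1 returns to the first vertex.

G21
G90
G0 X145.4562 Y110.5052
M3 S852
G01 X168.6995 Y92.8680 F1466
G01 X186.5417 Y78.4801
G01 X198.9827 Y67.3415
G01 X206.0225 Y59.4521
M5
G0 X112.0464 Y129.5789
M3 S852
G01 X104.7421 Y147.2132 F1466
G01 X87.1078 Y154.5175
G01 X69.4735 Y147.2132
G01 X62.1692 Y129.5789
G01 X69.4735 Y111.9446
G01 X87.1078 Y104.6403
G01 X104.7421 Y111.9446
G01 X112.0464 Y129.5789
M5
G0 X140.3808 Y85.3144
M3 S852
G01 X133.1978 Y102.6556 F1466
G01 X115.8566 Y109.8386
G01 X98.5154 Y102.6556
G01 X91.3324 Y85.3144
G01 X98.5154 Y67.9732
G01 X115.8566 Y60.7902
G01 X133.1978 Y67.9732
G01 X140.3808 Y85.3144
M5
G0 X53.5264 Y85.6507
M3 S590
G01 X54.6448 Y65.3257 F1906
G01 X34.3198 Y64.2073
G01 X33.2014 Y84.5323
G01 X53.5264 Y85.6507
M5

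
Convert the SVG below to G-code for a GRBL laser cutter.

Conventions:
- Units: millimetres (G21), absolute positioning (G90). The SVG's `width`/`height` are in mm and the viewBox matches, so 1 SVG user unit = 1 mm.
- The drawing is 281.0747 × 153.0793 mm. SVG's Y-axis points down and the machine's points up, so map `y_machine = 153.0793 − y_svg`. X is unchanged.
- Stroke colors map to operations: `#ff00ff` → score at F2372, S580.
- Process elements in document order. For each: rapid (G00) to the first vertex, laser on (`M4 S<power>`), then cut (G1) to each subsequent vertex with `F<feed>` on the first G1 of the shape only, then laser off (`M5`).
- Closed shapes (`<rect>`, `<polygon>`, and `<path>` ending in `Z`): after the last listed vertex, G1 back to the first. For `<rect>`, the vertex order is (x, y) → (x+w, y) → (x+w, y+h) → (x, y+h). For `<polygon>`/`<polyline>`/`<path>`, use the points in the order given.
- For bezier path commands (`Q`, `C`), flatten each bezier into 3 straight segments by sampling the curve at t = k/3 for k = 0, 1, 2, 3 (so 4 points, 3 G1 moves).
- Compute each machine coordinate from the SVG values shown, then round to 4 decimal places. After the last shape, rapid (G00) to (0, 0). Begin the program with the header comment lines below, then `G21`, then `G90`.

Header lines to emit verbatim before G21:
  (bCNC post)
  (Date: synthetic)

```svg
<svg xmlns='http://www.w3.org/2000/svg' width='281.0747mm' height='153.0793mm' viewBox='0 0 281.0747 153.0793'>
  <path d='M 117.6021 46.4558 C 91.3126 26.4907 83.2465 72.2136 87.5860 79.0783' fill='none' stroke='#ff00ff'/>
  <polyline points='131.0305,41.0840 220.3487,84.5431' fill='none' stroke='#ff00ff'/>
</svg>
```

(bCNC post)
(Date: synthetic)
G21
G90
G00 X117.6021 Y106.6235
M4 S580
G1 X97.1716 Y108.5647 F2372
G1 X87.5972 Y89.9464
G1 X87.5860 Y74.0010
M5
G00 X131.0305 Y111.9953
M4 S580
G1 X220.3487 Y68.5362 F2372
M5
G00 X0.0000 Y0.0000

1 u = 1 mm; y_m = 153.0793 − y.

[1] `<path>` cubic bezier, #ff00ff→score S580 F2372: (117.6021,106.6235) → (97.1716,108.5647) → (87.5972,89.9464) → (87.5860,74.0010)

[2] `<polyline>` line segment, #ff00ff→score S580 F2372: (131.0305,111.9953) → (220.3487,68.5362)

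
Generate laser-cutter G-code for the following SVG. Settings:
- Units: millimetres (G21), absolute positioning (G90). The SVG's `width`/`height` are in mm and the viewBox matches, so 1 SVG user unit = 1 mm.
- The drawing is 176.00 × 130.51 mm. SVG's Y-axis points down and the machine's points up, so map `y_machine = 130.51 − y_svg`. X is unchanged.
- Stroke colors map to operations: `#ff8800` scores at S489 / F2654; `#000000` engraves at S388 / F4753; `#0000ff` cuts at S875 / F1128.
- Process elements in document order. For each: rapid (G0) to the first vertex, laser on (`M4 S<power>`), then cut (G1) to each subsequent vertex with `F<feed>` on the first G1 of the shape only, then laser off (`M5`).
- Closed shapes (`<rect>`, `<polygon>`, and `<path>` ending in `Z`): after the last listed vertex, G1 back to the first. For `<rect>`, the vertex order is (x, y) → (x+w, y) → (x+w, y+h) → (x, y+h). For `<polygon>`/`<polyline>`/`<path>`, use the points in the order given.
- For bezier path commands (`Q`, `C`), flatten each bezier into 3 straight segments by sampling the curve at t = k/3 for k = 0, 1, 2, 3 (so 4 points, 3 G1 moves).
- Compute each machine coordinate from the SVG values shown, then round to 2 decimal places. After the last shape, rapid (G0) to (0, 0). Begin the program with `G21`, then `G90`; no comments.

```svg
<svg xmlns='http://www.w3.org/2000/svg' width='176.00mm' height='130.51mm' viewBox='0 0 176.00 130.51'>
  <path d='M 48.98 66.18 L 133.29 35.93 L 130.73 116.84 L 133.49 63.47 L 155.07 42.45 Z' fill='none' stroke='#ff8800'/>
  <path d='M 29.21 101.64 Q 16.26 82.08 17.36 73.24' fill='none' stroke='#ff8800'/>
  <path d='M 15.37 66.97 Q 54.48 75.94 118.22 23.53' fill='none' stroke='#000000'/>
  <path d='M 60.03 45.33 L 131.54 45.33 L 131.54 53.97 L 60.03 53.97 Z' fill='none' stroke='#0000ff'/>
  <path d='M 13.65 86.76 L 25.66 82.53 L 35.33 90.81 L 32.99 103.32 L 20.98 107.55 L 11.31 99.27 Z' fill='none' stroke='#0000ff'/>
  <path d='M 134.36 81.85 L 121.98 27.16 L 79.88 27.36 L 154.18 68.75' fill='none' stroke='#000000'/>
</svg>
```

G21
G90
G0 X48.98 Y64.33
M4 S489
G1 X133.29 Y94.58 F2654
G1 X130.73 Y13.67
G1 X133.49 Y67.04
G1 X155.07 Y88.06
G1 X48.98 Y64.33
M5
G0 X29.21 Y28.87
M4 S489
G1 X22.14 Y40.72 F2654
G1 X18.19 Y50.19
G1 X17.36 Y57.27
M5
G0 X15.37 Y63.54
M4 S388
G1 X44.18 Y64.38 F4753
G1 X78.46 Y78.86
G1 X118.22 Y106.98
M5
G0 X60.03 Y85.18
M4 S875
G1 X131.54 Y85.18 F1128
G1 X131.54 Y76.54
G1 X60.03 Y76.54
G1 X60.03 Y85.18
M5
G0 X13.65 Y43.75
M4 S875
G1 X25.66 Y47.98 F1128
G1 X35.33 Y39.70
G1 X32.99 Y27.19
G1 X20.98 Y22.96
G1 X11.31 Y31.24
G1 X13.65 Y43.75
M5
G0 X134.36 Y48.66
M4 S388
G1 X121.98 Y103.35 F4753
G1 X79.88 Y103.15
G1 X154.18 Y61.76
M5
G0 X0.00 Y0.00

viewBox `0 0 176.00 130.51` with mm width/height → 1 unit = 1 mm. Flip: y_m = 130.51 − y_svg.

**Shape 1** — `<path>` closed polygon, stroke `#ff8800` → score (S489, F2654). Machine vertices: (48.98,64.33) → (133.29,94.58) → (130.73,13.67) → (133.49,67.04) → (155.07,88.06) → (48.98,64.33). Closed: final G1 returns to the first vertex.

**Shape 2** — `<path>` quadratic bezier, stroke `#ff8800` → score (S489, F2654). Control points (SVG): P0=(29.21,101.64), P1=(16.26,82.08), P2=(17.36,73.24); sampled at t=k/3. Machine vertices: (29.21,28.87) → (22.14,40.72) → (18.19,50.19) → (17.36,57.27). Open path.

**Shape 3** — `<path>` quadratic bezier, stroke `#000000` → engrave (S388, F4753). Control points (SVG): P0=(15.37,66.97), P1=(54.48,75.94), P2=(118.22,23.53); sampled at t=k/3. Machine vertices: (15.37,63.54) → (44.18,64.38) → (78.46,78.86) → (118.22,106.98). Open path.

**Shape 4** — `<path>` rectangle, stroke `#0000ff` → cut (S875, F1128). Machine vertices: (60.03,85.18) → (131.54,85.18) → (131.54,76.54) → (60.03,76.54) → (60.03,85.18). Closed: final G1 returns to the first vertex.

**Shape 5** — `<path>` regular polygon, stroke `#0000ff` → cut (S875, F1128). Machine vertices: (13.65,43.75) → (25.66,47.98) → (35.33,39.70) → (32.99,27.19) → (20.98,22.96) → (11.31,31.24) → (13.65,43.75). Closed: final G1 returns to the first vertex.

**Shape 6** — `<path>` open polyline, stroke `#000000` → engrave (S388, F4753). Machine vertices: (134.36,48.66) → (121.98,103.35) → (79.88,103.15) → (154.18,61.76). Open path.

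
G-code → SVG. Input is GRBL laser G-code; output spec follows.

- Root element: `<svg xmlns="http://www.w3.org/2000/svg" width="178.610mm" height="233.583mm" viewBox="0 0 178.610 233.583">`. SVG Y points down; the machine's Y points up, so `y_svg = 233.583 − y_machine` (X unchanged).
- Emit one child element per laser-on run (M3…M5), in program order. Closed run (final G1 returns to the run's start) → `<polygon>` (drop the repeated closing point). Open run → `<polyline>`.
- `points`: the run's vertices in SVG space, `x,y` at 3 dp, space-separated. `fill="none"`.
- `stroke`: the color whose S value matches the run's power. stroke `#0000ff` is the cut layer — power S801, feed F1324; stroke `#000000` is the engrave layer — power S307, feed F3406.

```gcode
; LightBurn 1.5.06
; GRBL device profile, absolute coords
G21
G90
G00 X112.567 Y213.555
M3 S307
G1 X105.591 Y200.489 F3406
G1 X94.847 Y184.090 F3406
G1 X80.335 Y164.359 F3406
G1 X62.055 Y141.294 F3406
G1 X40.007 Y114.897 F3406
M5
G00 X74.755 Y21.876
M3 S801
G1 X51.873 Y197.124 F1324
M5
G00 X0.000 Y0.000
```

Each laser-on run becomes one SVG element. Flip Y back into SVG space with y_svg = 233.583 − y_machine.

Run 1: power S307 maps to stroke `#000000` (engrave). The run is open, so emit a `<polyline>` with points (Y-flipped): 112.567,20.028 105.591,33.094 94.847,49.493 80.335,69.224 62.055,92.289 40.007,118.686.

Run 2: S801 ⇒ cut layer `#0000ff`. The run is open, so emit a `<polyline>` with points (Y-flipped): 74.755,211.707 51.873,36.459.

<svg xmlns="http://www.w3.org/2000/svg" width="178.610mm" height="233.583mm" viewBox="0 0 178.610 233.583">
  <polyline points="112.567,20.028 105.591,33.094 94.847,49.493 80.335,69.224 62.055,92.289 40.007,118.686" fill="none" stroke="#000000"/>
  <polyline points="74.755,211.707 51.873,36.459" fill="none" stroke="#0000ff"/>
</svg>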